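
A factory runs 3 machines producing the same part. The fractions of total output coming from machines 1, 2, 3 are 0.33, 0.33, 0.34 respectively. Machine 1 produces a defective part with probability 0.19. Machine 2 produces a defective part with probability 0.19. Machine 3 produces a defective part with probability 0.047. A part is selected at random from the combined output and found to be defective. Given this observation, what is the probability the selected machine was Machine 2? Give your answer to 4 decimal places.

Posterior probability ≈ 0.4435

P(defective|M1) = 0.19; P(defective|M2) = 0.19; P(defective|M3) = 0.047.
Prior × likelihood for each source: 0.33·0.19=0.06270, 0.33·0.19=0.06270, 0.34·0.047=0.01598. Summing gives P(defective) = 0.14138.
P(Machine 2 | defective) = 0.06270 / 0.14138 = 0.4435.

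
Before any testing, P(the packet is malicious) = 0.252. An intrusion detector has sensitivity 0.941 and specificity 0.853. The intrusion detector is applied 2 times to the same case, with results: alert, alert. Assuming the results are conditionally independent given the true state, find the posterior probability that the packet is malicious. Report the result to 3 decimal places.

Posterior P(H) ≈ 0.932

With H the event that the packet is malicious, the joint likelihood of the observed sequence is P(data|H) = 0.941·0.941 = 0.88548 and P(data|¬H) = 0.147·0.147 = 0.021609.
Bayes: P(H|data) = 0.252·0.88548 / (0.252·0.88548 + 0.748·0.021609) = 0.22314/0.23930 = 0.9325.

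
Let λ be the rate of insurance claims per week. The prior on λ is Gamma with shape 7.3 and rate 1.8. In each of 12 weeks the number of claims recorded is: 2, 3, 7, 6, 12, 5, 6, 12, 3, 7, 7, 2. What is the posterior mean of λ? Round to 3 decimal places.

Total count ∑xᵢ = 72 over n = 12 weeks.
Gamma is conjugate to the Poisson likelihood: posterior is Gamma(shape = 7.3+72 = 79.3, rate = 1.8+12 = 13.8).
Posterior mean = shape/rate = 79.3/13.8 = 5.746.

Posterior mean ≈ 5.746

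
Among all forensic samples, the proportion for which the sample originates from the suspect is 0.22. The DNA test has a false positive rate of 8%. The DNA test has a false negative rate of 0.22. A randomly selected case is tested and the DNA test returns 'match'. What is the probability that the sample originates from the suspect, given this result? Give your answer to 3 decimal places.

P(H | E) ≈ 0.733

Let H be the event that the sample originates from the suspect. P(H) = 0.22, so P(¬H) = 0.78. With E the 'match' result, P(E|H) = 0.78 and P(E|¬H) = 0.08.
P(E) = 0.78·0.22 + 0.08·0.78 = 0.17160 + 0.062400 = 0.23400.
By Bayes' theorem, P(H|E) = 0.17160 / 0.23400 = 0.733.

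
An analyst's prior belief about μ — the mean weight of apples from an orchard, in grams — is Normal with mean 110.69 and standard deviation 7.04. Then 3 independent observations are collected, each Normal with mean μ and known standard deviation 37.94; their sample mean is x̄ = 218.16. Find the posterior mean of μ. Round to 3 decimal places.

Prior precision 1/τ₀² = 1/7.04² = 0.0201769; data precision n/σ² = 3/37.94² = 0.00208414.
Posterior precision = 0.0201769 + 0.00208414 = 0.0222610.
Posterior mean = (0.0201769·110.69 + 0.00208414·218.16) / 0.0222610 = 120.752.

Posterior mean ≈ 120.752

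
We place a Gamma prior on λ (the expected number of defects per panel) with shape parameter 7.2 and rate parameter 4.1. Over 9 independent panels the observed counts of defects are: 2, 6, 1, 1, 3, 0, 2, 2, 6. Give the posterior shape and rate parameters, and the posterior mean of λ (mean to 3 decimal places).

The Poisson likelihood adds the total count to the shape and the number of exposure periods to the rate. Here ∑xᵢ = 23 and n = 9, so shape 7.2→30.2 and rate 4.1→13.1.
E[λ | data] = 30.2/13.1 = 2.305.

Posterior: Gamma(shape=30.2, rate=13.1); mean ≈ 2.305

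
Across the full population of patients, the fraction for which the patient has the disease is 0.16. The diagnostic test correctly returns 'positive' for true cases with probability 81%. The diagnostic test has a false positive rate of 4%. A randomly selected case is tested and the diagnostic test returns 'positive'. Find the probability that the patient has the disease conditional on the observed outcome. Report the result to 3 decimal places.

P(H | E) ≈ 0.794

Write H for 'the patient has the disease'. Prior odds H:¬H = 0.16/0.84 = 0.19048. For the 'positive' outcome, the likelihood ratio is 0.81/0.04 = 20.250.
Posterior odds = 0.19048 × 20.250 = 3.8571, so P(H|E) = 3.8571/(1+3.8571) = 0.794.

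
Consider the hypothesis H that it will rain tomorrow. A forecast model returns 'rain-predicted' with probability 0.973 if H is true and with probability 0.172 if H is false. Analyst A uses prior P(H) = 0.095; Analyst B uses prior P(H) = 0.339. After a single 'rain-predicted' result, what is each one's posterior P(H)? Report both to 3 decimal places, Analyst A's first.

P('+'|H) = 0.973, P('+'|¬H) = 0.172.
Analyst A: numerator 0.973·0.095 = 0.092435; evidence = 0.092435+0.172·0.905 = 0.24810; posterior = 0.373.
Analyst B: numerator 0.973·0.339 = 0.32985; evidence = 0.32985+0.172·0.661 = 0.44354; posterior = 0.744.

Analyst A: 0.373; Analyst B: 0.744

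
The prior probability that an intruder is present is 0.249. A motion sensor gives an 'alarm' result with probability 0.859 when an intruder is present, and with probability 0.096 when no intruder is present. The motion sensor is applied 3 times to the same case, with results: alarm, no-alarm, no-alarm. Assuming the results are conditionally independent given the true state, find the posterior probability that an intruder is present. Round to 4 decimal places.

With H the event that an intruder is present, the joint likelihood of the observed sequence is P(data|H) = 0.859·0.141·0.141 = 0.017078 and P(data|¬H) = 0.096·0.904·0.904 = 0.078453.
Bayes: P(H|data) = 0.249·0.017078 / (0.249·0.017078 + 0.751·0.078453) = 0.0042524/0.063170 = 0.0673.

Posterior P(H) ≈ 0.0673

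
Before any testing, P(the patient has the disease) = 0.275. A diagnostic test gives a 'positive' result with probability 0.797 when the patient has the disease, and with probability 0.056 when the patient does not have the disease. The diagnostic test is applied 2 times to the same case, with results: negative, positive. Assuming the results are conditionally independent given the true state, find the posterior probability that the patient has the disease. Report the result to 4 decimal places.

Posterior P(H) ≈ 0.5372

With H the event that the patient has the disease, the joint likelihood of the observed sequence is P(data|H) = 0.203·0.797 = 0.16179 and P(data|¬H) = 0.944·0.056 = 0.052864.
Bayes: P(H|data) = 0.275·0.16179 / (0.275·0.16179 + 0.725·0.052864) = 0.044493/0.082819 = 0.5372.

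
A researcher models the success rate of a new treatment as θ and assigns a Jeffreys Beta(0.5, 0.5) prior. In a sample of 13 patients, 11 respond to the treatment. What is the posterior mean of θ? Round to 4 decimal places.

The binomial likelihood is conjugate to the Beta prior: with 11 successes and 2 failures, the posterior is Beta(0.5+11, 0.5+2) = Beta(11.5, 2.5).
E[θ | data] = 11.5/(11.5+2.5) = 0.8214.

Posterior mean ≈ 0.8214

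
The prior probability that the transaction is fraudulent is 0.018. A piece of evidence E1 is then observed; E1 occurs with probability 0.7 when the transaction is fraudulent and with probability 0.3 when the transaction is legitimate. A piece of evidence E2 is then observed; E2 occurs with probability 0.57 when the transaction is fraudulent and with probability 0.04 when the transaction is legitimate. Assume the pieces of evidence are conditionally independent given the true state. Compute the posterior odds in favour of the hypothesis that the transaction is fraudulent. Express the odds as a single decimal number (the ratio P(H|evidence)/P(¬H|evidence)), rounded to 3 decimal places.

Prior odds = 0.018/(1−0.018) = 0.018330.
Likelihood ratio for E1 = 0.7/0.3 = 2.3333.
Likelihood ratio for E2 = 0.57/0.04 = 14.250.
Posterior odds = prior odds × LR₁ × LR₂ = 0.60947.

Posterior odds ≈ 0.609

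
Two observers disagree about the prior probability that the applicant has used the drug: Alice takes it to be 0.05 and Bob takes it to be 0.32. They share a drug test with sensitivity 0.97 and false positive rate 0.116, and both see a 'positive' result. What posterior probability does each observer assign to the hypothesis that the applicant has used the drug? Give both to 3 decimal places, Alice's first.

The likelihood ratio for a 'positive' result is 0.97/0.116 = 8.3621.
Alice: prior odds 0.05/0.95 = 0.052632; posterior odds 0.44011; posterior probability 0.306.
Bob: prior odds 0.32/0.68 = 0.47059; posterior odds 3.9351; posterior probability 0.797.

Alice: 0.306; Bob: 0.797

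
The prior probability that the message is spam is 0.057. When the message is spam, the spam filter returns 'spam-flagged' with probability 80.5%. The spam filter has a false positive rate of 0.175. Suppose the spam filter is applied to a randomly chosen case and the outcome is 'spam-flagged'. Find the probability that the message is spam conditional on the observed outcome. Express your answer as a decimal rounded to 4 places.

Write H for 'the message is spam'. Prior odds H:¬H = 0.057/0.943 = 0.060445. For the 'spam-flagged' outcome, the likelihood ratio is 0.805/0.175 = 4.6000.
Posterior odds = 0.060445 × 4.6000 = 0.27805, so P(H|E) = 0.27805/(1+0.27805) = 0.2176.

P(H | E) ≈ 0.2176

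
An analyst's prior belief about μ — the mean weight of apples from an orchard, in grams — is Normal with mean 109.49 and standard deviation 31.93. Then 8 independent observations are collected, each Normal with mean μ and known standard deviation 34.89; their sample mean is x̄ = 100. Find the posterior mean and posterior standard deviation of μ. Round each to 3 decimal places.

With known σ, the Normal prior is conjugate. Weight on the data is w = (n/σ²)/(n/σ² + 1/τ₀²) = 0.00657186/(0.00657186+0.00098085) = 0.87013.
Posterior mean = w·x̄ + (1−w)·μ₀ = 0.87013·100 + 0.12987·109.49 = 101.232. Posterior variance = 1/(0.00657186+0.00098085) = 132.403, so SD = 11.507.

Posterior mean ≈ 101.232; posterior SD ≈ 11.507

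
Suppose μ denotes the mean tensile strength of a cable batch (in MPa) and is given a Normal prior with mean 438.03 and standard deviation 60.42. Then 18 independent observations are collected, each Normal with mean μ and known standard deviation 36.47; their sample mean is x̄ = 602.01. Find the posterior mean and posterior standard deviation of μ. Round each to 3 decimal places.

Prior precision 1/τ₀² = 1/60.42² = 0.00027393; data precision n/σ² = 18/36.47² = 0.0135332.
Posterior precision = 0.00027393 + 0.0135332 = 0.0138071, giving posterior SD = 1/√0.0138071 = 8.510.
Posterior mean = (0.00027393·438.03 + 0.0135332·602.01) / 0.0138071 = 598.757.

Posterior mean ≈ 598.757; posterior SD ≈ 8.510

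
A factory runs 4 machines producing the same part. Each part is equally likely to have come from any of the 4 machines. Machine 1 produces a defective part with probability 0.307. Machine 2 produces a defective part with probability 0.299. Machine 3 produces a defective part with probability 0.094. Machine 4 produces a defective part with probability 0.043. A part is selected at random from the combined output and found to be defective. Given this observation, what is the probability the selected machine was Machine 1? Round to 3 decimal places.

Posterior probability ≈ 0.413

Tabulate prior·likelihood by source: [1] prior 0.25, lik 0.307, product 0.07675; [2] prior 0.25, lik 0.299, product 0.07475; [3] prior 0.25, lik 0.094, product 0.02350; [4] prior 0.25, lik 0.043, product 0.01075.
Normalizing constant = 0.18575; the posterior for Machine 1 is its product over the sum, 0.07675/0.18575 = 0.413.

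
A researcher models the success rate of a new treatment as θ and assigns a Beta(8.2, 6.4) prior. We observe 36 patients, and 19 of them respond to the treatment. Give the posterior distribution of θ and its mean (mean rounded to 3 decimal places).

The binomial likelihood is conjugate to the Beta prior: with 19 successes and 17 failures, the posterior is Beta(8.2+19, 6.4+17) = Beta(27.2, 23.4).
E[θ | data] = 27.2/(27.2+23.4) = 0.538.

Posterior: Beta(27.2, 23.4); mean ≈ 0.538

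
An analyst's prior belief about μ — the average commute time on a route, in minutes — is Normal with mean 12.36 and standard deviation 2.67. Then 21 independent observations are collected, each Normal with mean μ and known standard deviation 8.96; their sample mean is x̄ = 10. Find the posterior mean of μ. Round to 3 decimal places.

Prior precision 1/τ₀² = 1/2.67² = 0.140274; data precision n/σ² = 21/8.96² = 0.261579.
Posterior precision = 0.140274 + 0.261579 = 0.401853.
Posterior mean = (0.140274·12.36 + 0.261579·10) / 0.401853 = 10.824.

Posterior mean ≈ 10.824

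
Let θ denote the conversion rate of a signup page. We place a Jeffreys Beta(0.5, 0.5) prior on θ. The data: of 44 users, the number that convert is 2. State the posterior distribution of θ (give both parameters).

The binomial likelihood is conjugate to the Beta prior: with 2 successes and 42 failures, the posterior is Beta(0.5+2, 0.5+42) = Beta(2.5, 42.5).

Posterior: Beta(2.5, 42.5)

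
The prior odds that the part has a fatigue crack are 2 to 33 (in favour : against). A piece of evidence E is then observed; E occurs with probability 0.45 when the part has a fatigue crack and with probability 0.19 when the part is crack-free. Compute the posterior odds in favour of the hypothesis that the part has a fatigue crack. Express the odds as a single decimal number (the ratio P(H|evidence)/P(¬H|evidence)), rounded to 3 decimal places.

Posterior odds ≈ 0.144

Prior odds = 2/33 = 0.060606. In log-odds, ln(0.060606) = -2.8034.
Add log likelihood ratio: ln(2.3684) = 0.86222.
Posterior log-odds = -1.9411, so posterior odds = exp(-1.9411) = 0.14354.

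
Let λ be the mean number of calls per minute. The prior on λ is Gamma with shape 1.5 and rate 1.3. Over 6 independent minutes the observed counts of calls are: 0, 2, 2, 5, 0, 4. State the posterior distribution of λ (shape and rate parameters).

Total count ∑xᵢ = 13 over n = 6 minutes.
Gamma is conjugate to the Poisson likelihood: posterior is Gamma(shape = 1.5+13 = 14.5, rate = 1.3+6 = 7.3).

Posterior: Gamma(shape=14.5, rate=7.3)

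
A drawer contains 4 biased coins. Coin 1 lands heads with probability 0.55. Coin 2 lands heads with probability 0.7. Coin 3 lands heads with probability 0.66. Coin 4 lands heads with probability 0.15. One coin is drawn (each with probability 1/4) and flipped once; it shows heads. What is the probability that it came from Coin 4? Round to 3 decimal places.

Tabulate prior·likelihood by source: [1] prior 0.25, lik 0.55, product 0.1375; [2] prior 0.25, lik 0.7, product 0.1750; [3] prior 0.25, lik 0.66, product 0.1650; [4] prior 0.25, lik 0.15, product 0.03750.
Normalizing constant = 0.51500; the posterior for Coin 4 is its product over the sum, 0.03750/0.51500 = 0.073.

Posterior probability ≈ 0.073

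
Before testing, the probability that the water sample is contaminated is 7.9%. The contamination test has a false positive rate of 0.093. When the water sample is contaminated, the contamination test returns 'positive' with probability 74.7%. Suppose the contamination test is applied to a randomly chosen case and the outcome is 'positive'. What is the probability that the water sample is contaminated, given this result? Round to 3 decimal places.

Let H be the event that the water sample is contaminated. P(H) = 0.079, so P(¬H) = 0.921. With E the 'positive' result, P(E|H) = 0.747 and P(E|¬H) = 0.093.
P(E) = 0.747·0.079 + 0.093·0.921 = 0.059013 + 0.085653 = 0.14467.
By Bayes' theorem, P(H|E) = 0.059013 / 0.14467 = 0.408.

P(H | E) ≈ 0.408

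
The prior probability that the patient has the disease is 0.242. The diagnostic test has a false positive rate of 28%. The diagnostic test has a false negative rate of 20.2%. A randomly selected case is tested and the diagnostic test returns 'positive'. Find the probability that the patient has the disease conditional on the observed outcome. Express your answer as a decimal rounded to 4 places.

Write H for 'the patient has the disease'. Prior odds H:¬H = 0.242/0.758 = 0.31926. For the 'positive' outcome, the likelihood ratio is 0.798/0.28 = 2.8500.
Posterior odds = 0.31926 × 2.8500 = 0.90989, so P(H|E) = 0.90989/(1+0.90989) = 0.4764.

P(H | E) ≈ 0.4764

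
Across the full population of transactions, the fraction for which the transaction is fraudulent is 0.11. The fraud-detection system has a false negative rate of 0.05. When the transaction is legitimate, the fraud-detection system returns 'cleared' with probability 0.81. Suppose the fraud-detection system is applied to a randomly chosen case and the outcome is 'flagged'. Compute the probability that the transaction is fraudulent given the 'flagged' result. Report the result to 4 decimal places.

P(H | E) ≈ 0.3819

Write H for 'the transaction is fraudulent'. Prior odds H:¬H = 0.11/0.89 = 0.12360. For the 'flagged' outcome, the likelihood ratio is 0.95/0.19 = 5.0000.
Posterior odds = 0.12360 × 5.0000 = 0.61798, so P(H|E) = 0.61798/(1+0.61798) = 0.3819.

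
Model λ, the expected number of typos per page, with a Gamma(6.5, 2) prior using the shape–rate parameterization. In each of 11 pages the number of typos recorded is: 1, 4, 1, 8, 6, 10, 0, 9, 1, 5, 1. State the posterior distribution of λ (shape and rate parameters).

Total count ∑xᵢ = 46 over n = 11 pages.
Gamma is conjugate to the Poisson likelihood: posterior is Gamma(shape = 6.5+46 = 52.5, rate = 2+11 = 13).

Posterior: Gamma(shape=52.5, rate=13)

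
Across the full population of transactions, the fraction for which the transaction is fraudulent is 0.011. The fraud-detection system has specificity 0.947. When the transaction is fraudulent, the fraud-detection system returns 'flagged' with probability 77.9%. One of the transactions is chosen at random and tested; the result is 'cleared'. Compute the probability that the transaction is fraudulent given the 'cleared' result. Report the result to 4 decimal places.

P(H | E) ≈ 0.0026

Write H for 'the transaction is fraudulent'. Prior odds H:¬H = 0.011/0.989 = 0.011122. For the 'cleared' outcome, the likelihood ratio is 0.221/0.947 = 0.23337.
Posterior odds = 0.011122 × 0.23337 = 0.0025956, so P(H|E) = 0.0025956/(1+0.0025956) = 0.0026.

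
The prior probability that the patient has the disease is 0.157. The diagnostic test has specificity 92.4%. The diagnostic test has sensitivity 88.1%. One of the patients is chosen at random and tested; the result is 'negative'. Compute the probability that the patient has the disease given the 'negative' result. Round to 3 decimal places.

Write H for 'the patient has the disease'. Prior odds H:¬H = 0.157/0.843 = 0.18624. For the 'negative' outcome, the likelihood ratio is 0.119/0.924 = 0.12879.
Posterior odds = 0.18624 × 0.12879 = 0.023985, so P(H|E) = 0.023985/(1+0.023985) = 0.023.

P(H | E) ≈ 0.023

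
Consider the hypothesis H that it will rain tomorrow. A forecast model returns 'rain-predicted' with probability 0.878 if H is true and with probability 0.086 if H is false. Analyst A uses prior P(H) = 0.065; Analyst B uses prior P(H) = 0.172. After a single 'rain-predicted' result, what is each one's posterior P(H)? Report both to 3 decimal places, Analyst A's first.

Analyst A: 0.415; Analyst B: 0.680

P('+'|H) = 0.878, P('+'|¬H) = 0.086.
Analyst A: numerator 0.878·0.065 = 0.057070; evidence = 0.057070+0.086·0.935 = 0.13748; posterior = 0.415.
Analyst B: numerator 0.878·0.172 = 0.15102; evidence = 0.15102+0.086·0.828 = 0.22222; posterior = 0.680.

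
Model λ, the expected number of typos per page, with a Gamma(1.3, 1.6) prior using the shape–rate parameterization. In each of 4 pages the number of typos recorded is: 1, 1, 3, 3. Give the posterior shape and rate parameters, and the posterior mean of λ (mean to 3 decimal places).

Posterior: Gamma(shape=9.3, rate=5.6); mean ≈ 1.661

The Poisson likelihood adds the total count to the shape and the number of exposure periods to the rate. Here ∑xᵢ = 8 and n = 4, so shape 1.3→9.3 and rate 1.6→5.6.
Posterior mean = shape/rate = 9.3/5.6 = 1.661.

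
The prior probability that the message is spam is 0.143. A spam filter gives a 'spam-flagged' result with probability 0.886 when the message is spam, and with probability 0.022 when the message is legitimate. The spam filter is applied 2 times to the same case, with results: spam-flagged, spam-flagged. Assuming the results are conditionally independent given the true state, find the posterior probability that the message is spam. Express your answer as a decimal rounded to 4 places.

Posterior P(H) ≈ 0.9963

With H the event that the message is spam, the joint likelihood of the observed sequence is P(data|H) = 0.886·0.886 = 0.78500 and P(data|¬H) = 0.022·0.022 = 0.00048400.
Bayes: P(H|data) = 0.143·0.78500 / (0.143·0.78500 + 0.857·0.00048400) = 0.11225/0.11267 = 0.9963.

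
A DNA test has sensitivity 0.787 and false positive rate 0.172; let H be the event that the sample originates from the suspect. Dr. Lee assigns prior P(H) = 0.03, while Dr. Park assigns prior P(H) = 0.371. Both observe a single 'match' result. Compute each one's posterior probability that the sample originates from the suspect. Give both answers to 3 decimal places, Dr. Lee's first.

Dr. Lee: 0.124; Dr. Park: 0.730

P('+'|H) = 0.787, P('+'|¬H) = 0.172.
Dr. Lee: numerator 0.787·0.03 = 0.023610; evidence = 0.023610+0.172·0.97 = 0.19045; posterior = 0.124.
Dr. Park: numerator 0.787·0.371 = 0.29198; evidence = 0.29198+0.172·0.629 = 0.40016; posterior = 0.730.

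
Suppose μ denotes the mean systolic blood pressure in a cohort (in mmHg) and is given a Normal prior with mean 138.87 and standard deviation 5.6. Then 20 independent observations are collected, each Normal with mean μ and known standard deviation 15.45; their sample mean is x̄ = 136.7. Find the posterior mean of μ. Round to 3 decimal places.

Posterior mean ≈ 137.298

Prior precision 1/τ₀² = 1/5.6² = 0.0318878; data precision n/σ² = 20/15.45² = 0.0837863.
Posterior precision = 0.0318878 + 0.0837863 = 0.115674.
Posterior mean = (0.0318878·138.87 + 0.0837863·136.7) / 0.115674 = 137.298.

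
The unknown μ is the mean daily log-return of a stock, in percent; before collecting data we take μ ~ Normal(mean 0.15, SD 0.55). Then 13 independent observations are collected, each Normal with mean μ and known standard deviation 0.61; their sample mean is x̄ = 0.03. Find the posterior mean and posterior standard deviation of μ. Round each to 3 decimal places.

Posterior mean ≈ 0.040; posterior SD ≈ 0.162

Prior precision 1/τ₀² = 1/0.55² = 3.30579; data precision n/σ² = 13/0.61² = 34.9368.
Posterior precision = 3.30579 + 34.9368 = 38.2426, giving posterior SD = 1/√38.2426 = 0.162.
Posterior mean = (3.30579·0.15 + 34.9368·0.03) / 38.2426 = 0.040.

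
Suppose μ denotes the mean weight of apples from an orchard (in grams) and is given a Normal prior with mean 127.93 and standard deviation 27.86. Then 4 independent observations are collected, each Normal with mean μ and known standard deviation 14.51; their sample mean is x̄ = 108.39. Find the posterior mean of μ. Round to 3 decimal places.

Posterior mean ≈ 109.631

With known σ, the Normal prior is conjugate. Weight on the data is w = (n/σ²)/(n/σ² + 1/τ₀²) = 0.0189988/(0.0189988+0.00128836) = 0.93649.
Posterior mean = w·x̄ + (1−w)·μ₀ = 0.93649·108.39 + 0.063506·127.93 = 109.631.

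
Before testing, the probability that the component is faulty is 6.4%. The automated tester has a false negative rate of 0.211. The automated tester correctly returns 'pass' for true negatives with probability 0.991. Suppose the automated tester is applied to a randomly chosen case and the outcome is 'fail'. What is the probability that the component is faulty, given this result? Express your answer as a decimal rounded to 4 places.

Write H for 'the component is faulty'. Prior odds H:¬H = 0.064/0.936 = 0.068376. For the 'fail' outcome, the likelihood ratio is 0.789/0.009 = 87.667.
Posterior odds = 0.068376 × 87.667 = 5.9943, so P(H|E) = 5.9943/(1+5.9943) = 0.8570.

P(H | E) ≈ 0.8570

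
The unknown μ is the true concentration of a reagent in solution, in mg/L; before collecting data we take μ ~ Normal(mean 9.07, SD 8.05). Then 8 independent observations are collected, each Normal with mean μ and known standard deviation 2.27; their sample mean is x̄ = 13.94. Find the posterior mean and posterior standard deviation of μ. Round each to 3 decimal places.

Posterior mean ≈ 13.892; posterior SD ≈ 0.799

Prior precision 1/τ₀² = 1/8.05² = 0.0154315; data precision n/σ² = 8/2.27² = 1.55252.
Posterior precision = 0.0154315 + 1.55252 = 1.56796, giving posterior SD = 1/√1.56796 = 0.799.
Posterior mean = (0.0154315·9.07 + 1.55252·13.94) / 1.56796 = 13.892.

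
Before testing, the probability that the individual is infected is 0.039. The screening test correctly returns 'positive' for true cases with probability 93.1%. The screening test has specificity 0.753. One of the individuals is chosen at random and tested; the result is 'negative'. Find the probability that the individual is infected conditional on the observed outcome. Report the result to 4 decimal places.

Let H be the event that the individual is infected. P(H) = 0.039, so P(¬H) = 0.961. With E the 'negative' result, P(E|H) = 0.069 and P(E|¬H) = 0.753.
P(E) = 0.069·0.039 + 0.753·0.961 = 0.0026910 + 0.72363 = 0.72632.
By Bayes' theorem, P(H|E) = 0.0026910 / 0.72632 = 0.0037.

P(H | E) ≈ 0.0037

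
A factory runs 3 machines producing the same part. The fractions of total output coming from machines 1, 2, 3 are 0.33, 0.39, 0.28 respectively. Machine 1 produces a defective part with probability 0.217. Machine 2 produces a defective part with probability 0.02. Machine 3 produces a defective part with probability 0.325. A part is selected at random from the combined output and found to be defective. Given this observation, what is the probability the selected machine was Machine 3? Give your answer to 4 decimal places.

P(defective|M1) = 0.217; P(defective|M2) = 0.02; P(defective|M3) = 0.325.
Prior × likelihood for each source: 0.33·0.217=0.07161, 0.39·0.02=0.007800, 0.28·0.325=0.09100. Summing gives P(defective) = 0.17041.
P(Machine 3 | defective) = 0.09100 / 0.17041 = 0.5340.

Posterior probability ≈ 0.5340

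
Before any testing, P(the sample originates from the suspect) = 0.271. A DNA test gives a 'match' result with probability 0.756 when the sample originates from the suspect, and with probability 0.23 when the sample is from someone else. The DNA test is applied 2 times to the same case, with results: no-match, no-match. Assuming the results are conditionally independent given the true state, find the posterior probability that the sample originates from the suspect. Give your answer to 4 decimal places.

Let H be the event that the sample originates from the suspect; start with P(H) = 0.271. P('match'|H) = 0.756, P('match'|¬H) = 0.23.
Update on result 1 ('no-match'): P(H) ← 0.244·0.2710 / (0.244·0.2710 + 0.77·0.7290) = 0.066124/0.62745 = 0.1054.
Update on result 2 ('no-match'): P(H) ← 0.244·0.1054 / (0.244·0.1054 + 0.77·0.8946) = 0.025714/0.71457 = 0.0360.

Posterior P(H) ≈ 0.0360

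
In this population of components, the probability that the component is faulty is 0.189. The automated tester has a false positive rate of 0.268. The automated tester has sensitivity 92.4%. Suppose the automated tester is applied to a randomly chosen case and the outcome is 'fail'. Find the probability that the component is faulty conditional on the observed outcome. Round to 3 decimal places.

P(H | E) ≈ 0.446

Write H for 'the component is faulty'. Prior odds H:¬H = 0.189/0.811 = 0.23305. For the 'fail' outcome, the likelihood ratio is 0.924/0.268 = 3.4478.
Posterior odds = 0.23305 × 3.4478 = 0.80349, so P(H|E) = 0.80349/(1+0.80349) = 0.446.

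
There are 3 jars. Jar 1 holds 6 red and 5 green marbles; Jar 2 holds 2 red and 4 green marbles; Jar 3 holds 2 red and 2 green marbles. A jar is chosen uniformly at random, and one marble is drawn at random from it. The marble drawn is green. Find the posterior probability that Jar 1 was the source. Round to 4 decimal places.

P(green|Jar 1) = 0.4545; P(green|Jar 2) = 0.6667; P(green|Jar 3) = 0.5.
Prior × likelihood for each source: 0.333333·0.4545=0.1515, 0.333333·0.6667=0.2222, 0.333333·0.5=0.1667. Summing gives P(green) = 0.54040.
P(Jar 1 | green) = 0.1515 / 0.54040 = 0.2804.

Posterior probability ≈ 0.2804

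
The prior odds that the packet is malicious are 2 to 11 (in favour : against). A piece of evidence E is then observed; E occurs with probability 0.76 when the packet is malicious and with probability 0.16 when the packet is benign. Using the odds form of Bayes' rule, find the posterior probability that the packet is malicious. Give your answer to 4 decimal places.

Prior odds = 2/11 = 0.18182.
Likelihood ratio for E = 0.76/0.16 = 4.7500.
Posterior odds = prior odds × LR = 0.86364.
Posterior probability = odds/(1+odds) = 0.86364/1.8636 = 0.4634.

Posterior probability ≈ 0.4634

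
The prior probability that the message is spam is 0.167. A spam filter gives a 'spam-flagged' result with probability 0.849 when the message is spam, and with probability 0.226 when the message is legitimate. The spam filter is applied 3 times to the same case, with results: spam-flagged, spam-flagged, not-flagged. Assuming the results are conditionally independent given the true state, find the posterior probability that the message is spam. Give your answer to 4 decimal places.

Posterior P(H) ≈ 0.3557

With H the event that the message is spam, the joint likelihood of the observed sequence is P(data|H) = 0.849·0.849·0.151 = 0.10884 and P(data|¬H) = 0.226·0.226·0.774 = 0.039533.
Bayes: P(H|data) = 0.167·0.10884 / (0.167·0.10884 + 0.833·0.039533) = 0.018176/0.051107 = 0.3557.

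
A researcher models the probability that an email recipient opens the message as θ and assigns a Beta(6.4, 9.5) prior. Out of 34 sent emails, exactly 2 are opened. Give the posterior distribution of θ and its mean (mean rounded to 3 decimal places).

Posterior: Beta(8.4, 41.5); mean ≈ 0.168

The binomial likelihood is conjugate to the Beta prior: with 2 successes and 32 failures, the posterior is Beta(6.4+2, 9.5+32) = Beta(8.4, 41.5).
E[θ | data] = 8.4/(8.4+41.5) = 0.168.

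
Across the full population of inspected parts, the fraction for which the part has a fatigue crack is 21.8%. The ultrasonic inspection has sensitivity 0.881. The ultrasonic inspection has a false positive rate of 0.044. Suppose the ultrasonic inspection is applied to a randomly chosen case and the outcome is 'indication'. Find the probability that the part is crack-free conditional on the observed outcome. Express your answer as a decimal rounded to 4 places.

P(¬H | E) ≈ 0.1519

Let H be the event that the part has a fatigue crack. P(H) = 0.218, so P(¬H) = 0.782. With E the 'indication' result, P(E|H) = 0.881 and P(E|¬H) = 0.044.
P(E) = 0.881·0.218 + 0.044·0.782 = 0.19206 + 0.034408 = 0.22647.
By Bayes' theorem, P(H|E) = 0.19206 / 0.22647 = 0.8481. Hence P(¬H|E) = 1 − 0.8481 = 0.1519.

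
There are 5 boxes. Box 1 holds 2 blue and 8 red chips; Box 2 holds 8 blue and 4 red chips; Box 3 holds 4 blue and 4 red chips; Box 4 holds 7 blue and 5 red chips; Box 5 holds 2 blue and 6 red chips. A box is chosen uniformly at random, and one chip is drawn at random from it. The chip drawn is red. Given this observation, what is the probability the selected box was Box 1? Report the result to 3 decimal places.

Posterior probability ≈ 0.286

P(red|Box 1) = 0.8; P(red|Box 2) = 0.3333; P(red|Box 3) = 0.5; P(red|Box 4) = 0.4167; P(red|Box 5) = 0.75.
Prior × likelihood for each source: 0.2·0.8=0.1600, 0.2·0.3333=0.06667, 0.2·0.5=0.1000, 0.2·0.4167=0.08333, 0.2·0.75=0.1500. Summing gives P(red) = 0.56000.
P(Box 1 | red) = 0.1600 / 0.56000 = 0.286.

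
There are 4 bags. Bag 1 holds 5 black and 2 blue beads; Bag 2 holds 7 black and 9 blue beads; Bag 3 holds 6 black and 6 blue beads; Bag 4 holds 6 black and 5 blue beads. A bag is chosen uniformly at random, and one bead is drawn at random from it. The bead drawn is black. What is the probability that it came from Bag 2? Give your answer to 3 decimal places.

Tabulate prior·likelihood by source: [1] prior 0.25, lik 0.7143, product 0.1786; [2] prior 0.25, lik 0.4375, product 0.1094; [3] prior 0.25, lik 0.5, product 0.1250; [4] prior 0.25, lik 0.5455, product 0.1364.
Normalizing constant = 0.54931; the posterior for Bag 2 is its product over the sum, 0.1094/0.54931 = 0.199.

Posterior probability ≈ 0.199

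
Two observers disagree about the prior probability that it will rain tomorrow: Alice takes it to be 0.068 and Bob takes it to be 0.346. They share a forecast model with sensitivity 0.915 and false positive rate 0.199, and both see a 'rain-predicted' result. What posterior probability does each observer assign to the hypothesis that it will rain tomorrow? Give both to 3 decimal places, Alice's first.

Alice: 0.251; Bob: 0.709

The likelihood ratio for a 'rain-predicted' result is 0.915/0.199 = 4.5980.
Alice: prior odds 0.068/0.932 = 0.072961; posterior odds 0.33548; posterior probability 0.251.
Bob: prior odds 0.346/0.654 = 0.52905; posterior odds 2.4326; posterior probability 0.709.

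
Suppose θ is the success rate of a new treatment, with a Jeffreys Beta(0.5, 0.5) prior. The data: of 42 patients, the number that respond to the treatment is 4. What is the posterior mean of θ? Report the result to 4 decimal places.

The binomial likelihood is conjugate to the Beta prior: with 4 successes and 38 failures, the posterior is Beta(0.5+4, 0.5+38) = Beta(4.5, 38.5).
E[θ | data] = 4.5/(4.5+38.5) = 0.1047.

Posterior mean ≈ 0.1047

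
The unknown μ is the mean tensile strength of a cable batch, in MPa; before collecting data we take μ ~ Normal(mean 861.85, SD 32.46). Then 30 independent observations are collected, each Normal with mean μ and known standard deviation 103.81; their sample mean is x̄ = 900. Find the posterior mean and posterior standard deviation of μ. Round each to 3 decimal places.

Posterior mean ≈ 890.300; posterior SD ≈ 16.367

Prior precision 1/τ₀² = 1/32.46² = 0.00094908; data precision n/σ² = 30/103.81² = 0.00278383.
Posterior precision = 0.00094908 + 0.00278383 = 0.00373291, giving posterior SD = 1/√0.00373291 = 16.367.
Posterior mean = (0.00094908·861.85 + 0.00278383·900) / 0.00373291 = 890.300.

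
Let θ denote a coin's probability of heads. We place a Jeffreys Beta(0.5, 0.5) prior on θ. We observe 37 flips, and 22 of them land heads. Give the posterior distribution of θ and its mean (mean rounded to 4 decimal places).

Posterior: Beta(22.5, 15.5); mean ≈ 0.5921

The binomial likelihood is conjugate to the Beta prior: with 22 successes and 15 failures, the posterior is Beta(0.5+22, 0.5+15) = Beta(22.5, 15.5).
Posterior mean = α/(α+β) = 22.5/38 = 0.5921.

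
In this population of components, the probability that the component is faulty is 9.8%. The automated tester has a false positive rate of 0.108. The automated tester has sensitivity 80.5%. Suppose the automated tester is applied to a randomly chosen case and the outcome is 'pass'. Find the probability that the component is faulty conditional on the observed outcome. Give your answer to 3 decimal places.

P(H | E) ≈ 0.023

Write H for 'the component is faulty'. Prior odds H:¬H = 0.098/0.902 = 0.10865. For the 'pass' outcome, the likelihood ratio is 0.195/0.892 = 0.21861.
Posterior odds = 0.10865 × 0.21861 = 0.023751, so P(H|E) = 0.023751/(1+0.023751) = 0.023.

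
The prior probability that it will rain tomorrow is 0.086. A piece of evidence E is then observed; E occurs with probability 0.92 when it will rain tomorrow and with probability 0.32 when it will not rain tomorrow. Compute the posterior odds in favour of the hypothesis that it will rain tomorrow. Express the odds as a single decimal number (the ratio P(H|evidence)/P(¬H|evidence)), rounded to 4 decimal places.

Prior odds = 0.086/(1−0.086) = 0.094092.
Likelihood ratio for E = 0.92/0.32 = 2.8750.
Posterior odds = prior odds × LR = 0.27051.

Posterior odds ≈ 0.2705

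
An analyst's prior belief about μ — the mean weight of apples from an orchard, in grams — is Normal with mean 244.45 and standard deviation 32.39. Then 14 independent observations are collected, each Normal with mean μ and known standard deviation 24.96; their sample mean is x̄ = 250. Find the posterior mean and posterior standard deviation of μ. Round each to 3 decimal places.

Posterior mean ≈ 249.774; posterior SD ≈ 6.534

Prior precision 1/τ₀² = 1/32.39² = 0.00095319; data precision n/σ² = 14/24.96² = 0.0224719.
Posterior precision = 0.00095319 + 0.0224719 = 0.0234250, giving posterior SD = 1/√0.0234250 = 6.534.
Posterior mean = (0.00095319·244.45 + 0.0224719·250) / 0.0234250 = 249.774.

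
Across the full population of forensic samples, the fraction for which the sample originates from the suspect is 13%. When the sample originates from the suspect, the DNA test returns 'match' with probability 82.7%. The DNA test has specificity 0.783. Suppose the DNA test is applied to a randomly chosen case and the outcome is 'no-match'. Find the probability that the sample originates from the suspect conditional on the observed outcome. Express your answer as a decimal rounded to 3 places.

Let H be the event that the sample originates from the suspect. P(H) = 0.13, so P(¬H) = 0.87. With E the 'no-match' result, P(E|H) = 0.173 and P(E|¬H) = 0.783.
P(E) = 0.173·0.13 + 0.783·0.87 = 0.022490 + 0.68121 = 0.70370.
By Bayes' theorem, P(H|E) = 0.022490 / 0.70370 = 0.032.

P(H | E) ≈ 0.032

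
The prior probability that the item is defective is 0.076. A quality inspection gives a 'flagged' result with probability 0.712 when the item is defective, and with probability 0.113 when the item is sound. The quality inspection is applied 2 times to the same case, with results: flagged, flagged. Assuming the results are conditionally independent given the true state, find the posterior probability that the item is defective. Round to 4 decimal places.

With H the event that the item is defective, the joint likelihood of the observed sequence is P(data|H) = 0.712·0.712 = 0.50694 and P(data|¬H) = 0.113·0.113 = 0.012769.
Bayes: P(H|data) = 0.076·0.50694 / (0.076·0.50694 + 0.924·0.012769) = 0.038528/0.050326 = 0.7656.

Posterior P(H) ≈ 0.7656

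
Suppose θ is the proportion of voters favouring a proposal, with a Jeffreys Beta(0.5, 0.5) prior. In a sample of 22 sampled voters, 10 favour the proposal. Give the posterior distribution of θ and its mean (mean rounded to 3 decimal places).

Posterior: Beta(10.5, 12.5); mean ≈ 0.457

The binomial likelihood is conjugate to the Beta prior: with 10 successes and 12 failures, the posterior is Beta(0.5+10, 0.5+12) = Beta(10.5, 12.5).
E[θ | data] = 10.5/(10.5+12.5) = 0.457.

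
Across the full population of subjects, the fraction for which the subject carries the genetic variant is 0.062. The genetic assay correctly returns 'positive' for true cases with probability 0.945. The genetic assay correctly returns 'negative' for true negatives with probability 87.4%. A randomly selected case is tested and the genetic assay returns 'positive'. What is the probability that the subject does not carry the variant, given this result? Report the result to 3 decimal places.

Write H for 'the subject carries the genetic variant'. Prior odds H:¬H = 0.062/0.938 = 0.066098. For the 'positive' outcome, the likelihood ratio is 0.945/0.126 = 7.5000.
Posterior odds = 0.066098 × 7.5000 = 0.49574, so P(H|E) = 0.49574/(1+0.49574) = 0.331. Then P(¬H|E) = 1 − 0.331 = 0.669.

P(¬H | E) ≈ 0.669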